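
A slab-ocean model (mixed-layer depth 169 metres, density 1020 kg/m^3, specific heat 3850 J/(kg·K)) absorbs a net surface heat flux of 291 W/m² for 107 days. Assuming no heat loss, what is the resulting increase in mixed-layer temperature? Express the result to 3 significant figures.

4.05 K

Areal heat capacity C = ρ c_p D = 1020 × 3850 × 169 = 6.64×10^8 J/(m^2 K).
Net heat input Q = F Δt = 291 × (107 days × 86400 s/day) = 2.69×10^9 J/m².
ΔT = Q / C = 2.69×10^9 / 6.64×10^8 = 4.05 K.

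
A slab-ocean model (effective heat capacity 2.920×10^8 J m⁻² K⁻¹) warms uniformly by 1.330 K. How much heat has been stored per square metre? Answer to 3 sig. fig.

Areal heat capacity C = 2.920×10^8 J m⁻² K⁻¹ (given).
ΔQ = C ΔT = 2.92×10^8 × 1.330 = 3.88×10^8 J/m².

3.88×10^8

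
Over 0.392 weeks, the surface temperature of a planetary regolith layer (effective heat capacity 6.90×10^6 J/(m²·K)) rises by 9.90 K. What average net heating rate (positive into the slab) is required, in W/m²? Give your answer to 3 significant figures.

288

Areal heat capacity C = 6.90×10^6 J/(m²·K) (given).
Required heat per unit area: Q = C ΔT = 6.90×10^6 × 9.90 = 6.83×10^7 J/m².
Flux F = Q / Δt = 6.83×10^7 / 2.37×10^5 s = 288 W/m².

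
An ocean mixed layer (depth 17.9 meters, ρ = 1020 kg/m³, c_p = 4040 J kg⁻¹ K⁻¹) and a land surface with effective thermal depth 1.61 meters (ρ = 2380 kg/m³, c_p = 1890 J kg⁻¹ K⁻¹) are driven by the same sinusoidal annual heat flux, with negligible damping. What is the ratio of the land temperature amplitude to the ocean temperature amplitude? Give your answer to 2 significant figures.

C_ocean = 1020 × 4040 × 17.9 = 7.38×10^7 J/(m²·K).
C_land = 2380 × 1890 × 1.61 = 7.24×10^6 J/(m²·K).
Undamped amplitude ∝ 1/C, so A_land/A_ocean = C_ocean/C_land = 10.2.

10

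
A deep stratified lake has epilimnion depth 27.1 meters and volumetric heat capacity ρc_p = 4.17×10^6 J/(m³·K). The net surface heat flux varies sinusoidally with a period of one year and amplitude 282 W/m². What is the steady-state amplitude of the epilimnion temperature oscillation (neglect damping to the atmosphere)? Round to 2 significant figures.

Areal heat capacity C = ρc_p × D = 4.17×10^6 × 27.1 = 1.13×10^8 J/(m²·K).
Angular frequency ω = 2π / T = 2π / 3.15×10^7 s = 1.99×10^-7 s⁻¹.
Cω = 1.13×10^8 × 1.99×10^-7 = 22.5 W/(m²·K).
Amplitude A = F₀ / (Cω) = 282 / 22.5 = 12.5 K.

13 K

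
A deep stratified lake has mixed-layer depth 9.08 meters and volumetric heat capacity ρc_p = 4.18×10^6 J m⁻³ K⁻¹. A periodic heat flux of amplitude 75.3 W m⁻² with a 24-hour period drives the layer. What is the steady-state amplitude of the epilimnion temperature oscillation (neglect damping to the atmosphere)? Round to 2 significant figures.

0.027 K

Areal heat capacity C = ρc_p × D = 4.18×10^6 × 9.08 = 3.80×10^7 J/(m^2 K).
Angular frequency ω = 2π / T = 2π / 86400 s = 7.27×10^-5 s⁻¹.
Cω = 3.80×10^7 × 7.27×10^-5 = 2760 W/(m²·K).
Amplitude A = F₀ / (Cω) = 75.3 / 2760 = 0.0273 K.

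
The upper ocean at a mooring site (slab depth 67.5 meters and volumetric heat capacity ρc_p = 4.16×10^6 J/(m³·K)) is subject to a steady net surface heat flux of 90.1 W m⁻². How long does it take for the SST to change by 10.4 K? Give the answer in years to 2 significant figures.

1.0 years

Areal heat capacity C = ρc_p × D = 4.16×10^6 × 67.5 = 2.81×10^8 J/(m^2 K).
Time required: Δt = C ΔT / F = 2.81×10^8 × 10.4 / 90.1 = 3.24×10^7 s.
In years: 3.24×10^7 s / (3.156×10^7 s/year) = 1.03 years.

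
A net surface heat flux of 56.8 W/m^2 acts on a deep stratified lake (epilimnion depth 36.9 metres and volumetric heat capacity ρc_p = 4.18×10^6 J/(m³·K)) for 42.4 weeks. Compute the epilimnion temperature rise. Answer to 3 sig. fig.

9.44 K

Areal heat capacity C = ρc_p × D = 4.18×10^6 × 36.9 = 1.54×10^8 J/(m^2 K).
Net heat input Q = F Δt = 56.8 × (42.4 weeks × 6.048×10^5 s/week) = 1.46×10^9 J/m².
ΔT = Q / C = 1.46×10^9 / 1.54×10^8 = 9.44 K.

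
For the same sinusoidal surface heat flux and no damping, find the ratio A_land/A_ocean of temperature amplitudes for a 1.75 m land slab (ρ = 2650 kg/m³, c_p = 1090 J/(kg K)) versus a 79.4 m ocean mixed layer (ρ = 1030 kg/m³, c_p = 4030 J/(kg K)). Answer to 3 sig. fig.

65.2

C_ocean = 1030 × 4030 × 79.4 = 3.30×10^8 J/(m²·K).
C_land = 2650 × 1090 × 1.75 = 5.05×10^6 J/(m²·K).
Undamped amplitude ∝ 1/C, so A_land/A_ocean = C_ocean/C_land = 65.2.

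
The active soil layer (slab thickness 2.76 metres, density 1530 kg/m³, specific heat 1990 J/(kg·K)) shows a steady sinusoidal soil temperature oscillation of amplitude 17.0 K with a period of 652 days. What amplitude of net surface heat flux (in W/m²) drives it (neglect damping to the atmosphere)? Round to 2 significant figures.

16

Areal heat capacity C = ρ c_p D = 1530 × 1990 × 2.76 = 8.40×10^6 J m⁻² K⁻¹.
ω = 2π / 5.63×10^7 s = 1.12×10^-7 s⁻¹.
Cω = 8.40×10^6 × 1.12×10^-7 = 0.937 W/(m²·K).
F₀ = A × Cω = 17.0 × 0.937 = 15.9 W/m².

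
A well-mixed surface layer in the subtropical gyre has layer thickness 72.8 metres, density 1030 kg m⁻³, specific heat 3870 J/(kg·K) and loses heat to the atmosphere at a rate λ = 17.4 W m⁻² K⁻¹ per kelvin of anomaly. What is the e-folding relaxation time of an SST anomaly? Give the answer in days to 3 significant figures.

193 days

Areal heat capacity C = ρ c_p D = 1030 × 3870 × 72.8 = 2.90×10^8 J m⁻² K⁻¹.
Relaxation time τ = C / λ = 2.90×10^8 / 17.4 = 1.67×10^7 s.
In days: 1.67×10^7 s / (86400 s/day) = 193 days.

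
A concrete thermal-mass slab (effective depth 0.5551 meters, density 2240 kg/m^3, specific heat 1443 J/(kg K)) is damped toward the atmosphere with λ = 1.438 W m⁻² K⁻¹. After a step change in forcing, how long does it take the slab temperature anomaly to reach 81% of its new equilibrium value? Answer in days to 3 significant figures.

Areal heat capacity C = ρ c_p D = 2240 × 1443 × 0.5551 = 1.79×10^6 J m⁻² K⁻¹.
τ = C / λ = 1.79×10^6 / 1.438 = 1.25×10^6 s.
Fraction reached: 1 − e^(−t/τ) = 0.81 ⇒ t = −τ ln(1 − 0.81) = τ × 1.66.
t = 2.07×10^6 s = 24.0 days.

24.0 days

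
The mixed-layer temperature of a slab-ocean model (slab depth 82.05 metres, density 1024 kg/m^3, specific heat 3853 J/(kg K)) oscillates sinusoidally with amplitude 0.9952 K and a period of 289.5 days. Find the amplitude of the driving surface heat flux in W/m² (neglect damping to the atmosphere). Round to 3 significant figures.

80.9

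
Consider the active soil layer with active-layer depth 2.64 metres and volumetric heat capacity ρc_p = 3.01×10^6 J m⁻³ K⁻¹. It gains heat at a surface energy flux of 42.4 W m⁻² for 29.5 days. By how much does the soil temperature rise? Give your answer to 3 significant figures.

13.6 K

Areal heat capacity C = ρc_p × D = 3.01×10^6 × 2.64 = 7.95×10^6 J/(m²·K).
Net heat input Q = F Δt = 42.4 × (29.5 days × 86400 s/day) = 1.08×10^8 J/m².
ΔT = Q / C = 1.08×10^8 / 7.95×10^6 = 13.6 K.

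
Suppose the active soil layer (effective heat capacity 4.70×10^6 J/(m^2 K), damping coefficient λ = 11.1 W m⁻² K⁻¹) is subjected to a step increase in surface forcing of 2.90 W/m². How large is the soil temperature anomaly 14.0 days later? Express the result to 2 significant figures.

Areal heat capacity C = 4.70×10^6 J/(m^2 K) (given).
τ = C / λ = 4.70×10^6 / 11.1 = 4.23×10^5 s.
Equilibrium anomaly ΔT_eq = F / λ = 2.90 / 11.1 = 0.261 K.
t = 14.0 days = 1.21×10^6 s, so t/τ = 2.86.
ΔT(t) = ΔT_eq (1 − e^(−t/τ)) = 0.261 × (1 − e^−2.86) = 0.246 K.

0.25 K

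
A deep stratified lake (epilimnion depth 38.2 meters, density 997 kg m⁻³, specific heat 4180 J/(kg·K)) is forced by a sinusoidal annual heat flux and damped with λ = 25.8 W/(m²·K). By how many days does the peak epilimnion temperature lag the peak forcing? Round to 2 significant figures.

Areal heat capacity C = ρ c_p D = 997 × 4180 × 38.2 = 1.59×10^8 J/(m²·K).
ω = 2π / 3.15×10^7 s = 1.99×10^-7 s⁻¹.
Phase lag φ = arctan(Cω/λ) = arctan(31.7/25.8) = 0.888 rad.
Time lag = φ / ω = 0.888 / 1.99×10^-7 = 4.46×10^6 s = 51.6 days.

52 days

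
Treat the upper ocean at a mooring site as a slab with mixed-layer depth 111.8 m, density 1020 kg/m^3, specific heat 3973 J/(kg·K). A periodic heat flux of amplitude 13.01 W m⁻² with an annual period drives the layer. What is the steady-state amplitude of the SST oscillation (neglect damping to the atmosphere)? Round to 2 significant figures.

0.14 K

Areal heat capacity C = ρ c_p D = 1020 × 3973 × 111.8 = 4.53×10^8 J/(m^2 K).
Angular frequency ω = 2π / T = 2π / 3.15×10^7 s = 1.99×10^-7 s⁻¹.
Cω = 4.53×10^8 × 1.99×10^-7 = 90.3 W/(m²·K).
Amplitude A = F₀ / (Cω) = 13.01 / 90.3 = 0.144 K.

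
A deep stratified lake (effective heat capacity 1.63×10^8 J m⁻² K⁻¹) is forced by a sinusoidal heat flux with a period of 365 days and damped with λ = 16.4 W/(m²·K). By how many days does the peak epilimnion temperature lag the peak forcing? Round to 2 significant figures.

64 days

Areal heat capacity C = 1.63×10^8 J m⁻² K⁻¹ (given).
ω = 2π / 3.15×10^7 s = 1.99×10^-7 s⁻¹.
Phase lag φ = arctan(Cω/λ) = arctan(32.5/16.4) = 1.10 rad.
Time lag = φ / ω = 1.10 / 1.99×10^-7 = 5.54×10^6 s = 64.1 days.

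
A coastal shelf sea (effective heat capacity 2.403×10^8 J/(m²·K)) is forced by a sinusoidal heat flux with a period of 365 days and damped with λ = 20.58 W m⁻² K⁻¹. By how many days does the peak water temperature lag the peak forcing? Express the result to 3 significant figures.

67.7 days

Areal heat capacity C = 2.403×10^8 J/(m²·K) (given).
ω = 2π / 3.15×10^7 s = 1.99×10^-7 s⁻¹.
Phase lag φ = arctan(Cω/λ) = arctan(47.9/20.58) = 1.16 rad.
Time lag = φ / ω = 1.16 / 1.99×10^-7 = 5.85×10^6 s = 67.7 days.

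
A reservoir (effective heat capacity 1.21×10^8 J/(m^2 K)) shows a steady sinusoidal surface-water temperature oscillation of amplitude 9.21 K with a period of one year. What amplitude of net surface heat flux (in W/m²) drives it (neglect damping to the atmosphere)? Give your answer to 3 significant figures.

222

Areal heat capacity C = 1.21×10^8 J/(m^2 K) (given).
ω = 2π / 3.15×10^7 s = 1.99×10^-7 s⁻¹.
Cω = 1.21×10^8 × 1.99×10^-7 = 24.1 W/(m²·K).
F₀ = A × Cω = 9.21 × 24.1 = 222 W/m².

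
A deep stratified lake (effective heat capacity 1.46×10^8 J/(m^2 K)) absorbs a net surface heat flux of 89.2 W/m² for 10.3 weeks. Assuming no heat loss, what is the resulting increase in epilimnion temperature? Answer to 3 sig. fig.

3.81 K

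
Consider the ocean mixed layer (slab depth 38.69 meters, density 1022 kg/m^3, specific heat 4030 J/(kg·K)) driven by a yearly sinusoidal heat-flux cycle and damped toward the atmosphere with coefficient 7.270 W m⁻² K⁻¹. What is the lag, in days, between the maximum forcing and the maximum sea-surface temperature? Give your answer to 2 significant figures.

78 days

Areal heat capacity C = ρ c_p D = 1022 × 4030 × 38.69 = 1.59×10^8 J/(m²·K).
ω = 2π / 3.15×10^7 s = 1.99×10^-7 s⁻¹.
Phase lag φ = arctan(Cω/λ) = arctan(31.7/7.270) = 1.35 rad.
Time lag = φ / ω = 1.35 / 1.99×10^-7 = 6.75×10^6 s = 78.2 days.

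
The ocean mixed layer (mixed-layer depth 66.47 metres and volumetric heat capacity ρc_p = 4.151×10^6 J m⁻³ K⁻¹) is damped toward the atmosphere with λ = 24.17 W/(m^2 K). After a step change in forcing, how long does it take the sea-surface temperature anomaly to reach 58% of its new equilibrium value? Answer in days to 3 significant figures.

115 days

Areal heat capacity C = ρc_p × D = 4.151×10^6 × 66.47 = 2.76×10^8 J m⁻² K⁻¹.
τ = C / λ = 2.76×10^8 / 24.17 = 1.14×10^7 s.
Fraction reached: 1 − e^(−t/τ) = 0.58 ⇒ t = −τ ln(1 − 0.58) = τ × 0.868.
t = 9.90×10^6 s = 115 days.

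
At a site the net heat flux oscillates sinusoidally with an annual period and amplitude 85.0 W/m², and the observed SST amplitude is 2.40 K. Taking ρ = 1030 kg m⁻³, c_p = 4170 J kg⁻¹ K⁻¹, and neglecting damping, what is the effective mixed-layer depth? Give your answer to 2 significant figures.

41 m

ω = 2π / 3.15×10^7 s = 1.99×10^-7 s⁻¹.
Required C = F₀ / (A ω) = 85.0 / (2.40 × 1.99×10^-7) = 1.78×10^8 J/(m²·K).
D = C / (ρ c_p) = 1.78×10^8 / (1030 × 4170) = 41.4 m.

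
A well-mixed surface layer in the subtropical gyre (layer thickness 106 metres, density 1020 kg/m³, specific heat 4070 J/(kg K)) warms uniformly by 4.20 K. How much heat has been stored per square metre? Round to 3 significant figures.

1.85×10^9

Areal heat capacity C = ρ c_p D = 1020 × 4070 × 106 = 4.40×10^8 J m⁻² K⁻¹.
ΔQ = C ΔT = 4.40×10^8 × 4.20 = 1.85×10^9 J/m².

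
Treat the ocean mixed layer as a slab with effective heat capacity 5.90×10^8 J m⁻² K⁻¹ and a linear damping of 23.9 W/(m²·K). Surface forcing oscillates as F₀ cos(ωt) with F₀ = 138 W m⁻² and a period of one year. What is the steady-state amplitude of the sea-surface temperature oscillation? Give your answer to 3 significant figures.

1.15 K

Areal heat capacity C = 5.90×10^8 J m⁻² K⁻¹ (given).
Angular frequency ω = 2π / T = 2π / 3.15×10^7 s = 1.99×10^-7 s⁻¹.
√((Cω)² + λ²) = √((118)² + 23.9²) = 120 W/(m²·K).
Amplitude A = F₀ / √((Cω)²+λ²) = 138 / 120 = 1.15 K.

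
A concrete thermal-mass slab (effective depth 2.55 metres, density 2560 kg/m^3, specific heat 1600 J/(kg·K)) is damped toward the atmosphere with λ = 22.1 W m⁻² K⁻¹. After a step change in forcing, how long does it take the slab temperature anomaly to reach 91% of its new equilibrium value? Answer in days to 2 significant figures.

Areal heat capacity C = ρ c_p D = 2560 × 1600 × 2.55 = 1.04×10^7 J/(m^2 K).
τ = C / λ = 1.04×10^7 / 22.1 = 4.73×10^5 s.
Fraction reached: 1 − e^(−t/τ) = 0.91 ⇒ t = −τ ln(1 − 0.91) = τ × 2.41.
t = 1.14×10^6 s = 13.2 days.

13 days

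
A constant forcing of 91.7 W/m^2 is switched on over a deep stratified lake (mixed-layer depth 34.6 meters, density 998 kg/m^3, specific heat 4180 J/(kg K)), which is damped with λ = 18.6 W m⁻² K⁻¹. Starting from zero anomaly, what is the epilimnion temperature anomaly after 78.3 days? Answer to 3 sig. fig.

Areal heat capacity C = ρ c_p D = 998 × 4180 × 34.6 = 1.44×10^8 J m⁻² K⁻¹.
τ = C / λ = 1.44×10^8 / 18.6 = 7.76×10^6 s.
Equilibrium anomaly ΔT_eq = F / λ = 91.7 / 18.6 = 4.93 K.
t = 78.3 days = 6.77×10^6 s, so t/τ = 0.872.
ΔT(t) = ΔT_eq (1 − e^(−t/τ)) = 4.93 × (1 − e^−0.872) = 2.87 K.

2.87 K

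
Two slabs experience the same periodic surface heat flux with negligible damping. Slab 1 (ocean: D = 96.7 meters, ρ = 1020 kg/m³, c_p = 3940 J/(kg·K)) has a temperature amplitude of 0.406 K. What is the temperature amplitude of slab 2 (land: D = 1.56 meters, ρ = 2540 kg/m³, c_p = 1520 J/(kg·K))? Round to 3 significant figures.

C_ocean = 3.89×10^8 J/(m²·K); C_land = 6.02×10^6 J/(m²·K).
A ∝ 1/C ⇒ A_land = A_ocean × C_ocean/C_land = 0.406 × 64.5 = 26.2 K.

26.2 K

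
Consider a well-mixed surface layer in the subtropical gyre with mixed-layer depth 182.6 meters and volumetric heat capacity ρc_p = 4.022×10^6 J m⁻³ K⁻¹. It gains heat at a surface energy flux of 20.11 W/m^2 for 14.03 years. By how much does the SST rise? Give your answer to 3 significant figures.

12.1 K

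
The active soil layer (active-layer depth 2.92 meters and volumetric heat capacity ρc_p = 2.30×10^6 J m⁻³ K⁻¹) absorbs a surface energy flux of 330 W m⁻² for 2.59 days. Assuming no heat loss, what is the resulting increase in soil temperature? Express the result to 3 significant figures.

Areal heat capacity C = ρc_p × D = 2.30×10^6 × 2.92 = 6.72×10^6 J/(m²·K).
Net heat input Q = F Δt = 330 × (2.59 days × 86400 s/day) = 7.38×10^7 J/m².
ΔT = Q / C = 7.38×10^7 / 6.72×10^6 = 11.0 K.

11.0 K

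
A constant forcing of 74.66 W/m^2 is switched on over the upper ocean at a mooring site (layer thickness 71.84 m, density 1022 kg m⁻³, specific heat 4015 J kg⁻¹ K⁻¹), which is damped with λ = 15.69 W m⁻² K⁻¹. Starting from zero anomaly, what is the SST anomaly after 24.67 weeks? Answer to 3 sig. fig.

2.61 K

Areal heat capacity C = ρ c_p D = 1022 × 4015 × 71.84 = 2.95×10^8 J/(m²·K).
τ = C / λ = 2.95×10^8 / 15.69 = 1.88×10^7 s.
Equilibrium anomaly ΔT_eq = F / λ = 74.66 / 15.69 = 4.76 K.
t = 24.67 weeks = 1.49×10^7 s, so t/τ = 0.794.
ΔT(t) = ΔT_eq (1 − e^(−t/τ)) = 4.76 × (1 − e^−0.794) = 2.61 K.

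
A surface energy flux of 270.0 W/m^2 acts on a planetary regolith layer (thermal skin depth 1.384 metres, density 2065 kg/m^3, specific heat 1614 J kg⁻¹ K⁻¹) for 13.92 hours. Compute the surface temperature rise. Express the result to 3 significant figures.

2.93 K

Areal heat capacity C = ρ c_p D = 2065 × 1614 × 1.384 = 4.61×10^6 J m⁻² K⁻¹.
Net heat input Q = F Δt = 270.0 × (13.92 hours × 3600 s/hour) = 1.35×10^7 J/m².
ΔT = Q / C = 1.35×10^7 / 4.61×10^6 = 2.93 K.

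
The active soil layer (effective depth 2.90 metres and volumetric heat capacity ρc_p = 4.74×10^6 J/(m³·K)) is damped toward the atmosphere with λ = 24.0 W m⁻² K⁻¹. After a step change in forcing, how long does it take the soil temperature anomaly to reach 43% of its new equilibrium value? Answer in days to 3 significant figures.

Areal heat capacity C = ρc_p × D = 4.74×10^6 × 2.90 = 1.37×10^7 J/(m^2 K).
τ = C / λ = 1.37×10^7 / 24.0 = 5.73×10^5 s.
Fraction reached: 1 − e^(−t/τ) = 0.43 ⇒ t = −τ ln(1 − 0.43) = τ × 0.562.
t = 3.22×10^5 s = 3.73 days.

3.73 days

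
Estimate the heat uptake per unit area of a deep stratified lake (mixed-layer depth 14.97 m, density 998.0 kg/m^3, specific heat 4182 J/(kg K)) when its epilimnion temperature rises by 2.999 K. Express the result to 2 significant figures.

1.9×10^8

Areal heat capacity C = ρ c_p D = 998.0 × 4182 × 14.97 = 6.25×10^7 J m⁻² K⁻¹.
ΔQ = C ΔT = 6.25×10^7 × 2.999 = 1.87×10^8 J/m².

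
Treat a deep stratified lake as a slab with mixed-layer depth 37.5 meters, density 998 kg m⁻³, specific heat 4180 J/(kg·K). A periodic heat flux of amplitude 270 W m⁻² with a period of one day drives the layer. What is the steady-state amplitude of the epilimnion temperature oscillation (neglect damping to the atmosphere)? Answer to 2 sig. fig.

0.024 K

Areal heat capacity C = ρ c_p D = 998 × 4180 × 37.5 = 1.56×10^8 J/(m^2 K).
Angular frequency ω = 2π / T = 2π / 86400 s = 7.27×10^-5 s⁻¹.
Cω = 1.56×10^8 × 7.27×10^-5 = 11400 W/(m²·K).
Amplitude A = F₀ / (Cω) = 270 / 11400 = 0.0237 K.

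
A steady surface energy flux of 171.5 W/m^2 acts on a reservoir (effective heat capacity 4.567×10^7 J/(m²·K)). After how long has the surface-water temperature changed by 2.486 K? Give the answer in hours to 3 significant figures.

Areal heat capacity C = 4.567×10^7 J/(m²·K) (given).
Time required: Δt = C ΔT / F = 4.57×10^7 × 2.486 / 171.5 = 6.62×10^5 s.
In hours: 6.62×10^5 s / (3600 s/hour) = 184 hours.

184 hours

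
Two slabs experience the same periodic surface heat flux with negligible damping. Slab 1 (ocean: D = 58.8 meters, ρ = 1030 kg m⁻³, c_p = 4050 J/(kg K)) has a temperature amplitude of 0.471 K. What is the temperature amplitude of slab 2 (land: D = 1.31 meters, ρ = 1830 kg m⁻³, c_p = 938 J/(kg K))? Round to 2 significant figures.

C_ocean = 2.45×10^8 J/(m²·K); C_land = 2.25×10^6 J/(m²·K).
A ∝ 1/C ⇒ A_land = A_ocean × C_ocean/C_land = 0.471 × 109 = 51.4 K.

51 K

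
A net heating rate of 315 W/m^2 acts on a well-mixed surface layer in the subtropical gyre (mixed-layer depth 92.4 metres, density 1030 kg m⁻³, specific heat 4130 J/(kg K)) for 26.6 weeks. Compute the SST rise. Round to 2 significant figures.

13 K

Areal heat capacity C = ρ c_p D = 1030 × 4130 × 92.4 = 3.93×10^8 J/(m^2 K).
Net heat input Q = F Δt = 315 × (26.6 weeks × 6.048×10^5 s/week) = 5.07×10^9 J/m².
ΔT = Q / C = 5.07×10^9 / 3.93×10^8 = 12.9 K.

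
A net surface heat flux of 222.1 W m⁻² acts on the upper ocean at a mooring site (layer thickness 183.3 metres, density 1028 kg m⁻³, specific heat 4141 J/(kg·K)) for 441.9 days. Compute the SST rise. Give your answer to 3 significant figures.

Areal heat capacity C = ρ c_p D = 1028 × 4141 × 183.3 = 7.80×10^8 J/(m^2 K).
Net heat input Q = F Δt = 222.1 × (441.9 days × 86400 s/day) = 8.48×10^9 J/m².
ΔT = Q / C = 8.48×10^9 / 7.80×10^8 = 10.9 K.

10.9 K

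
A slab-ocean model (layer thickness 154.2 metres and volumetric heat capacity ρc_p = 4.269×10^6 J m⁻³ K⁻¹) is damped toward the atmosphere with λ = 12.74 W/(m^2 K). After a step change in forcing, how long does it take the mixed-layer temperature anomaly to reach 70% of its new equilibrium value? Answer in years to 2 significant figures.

2.0 years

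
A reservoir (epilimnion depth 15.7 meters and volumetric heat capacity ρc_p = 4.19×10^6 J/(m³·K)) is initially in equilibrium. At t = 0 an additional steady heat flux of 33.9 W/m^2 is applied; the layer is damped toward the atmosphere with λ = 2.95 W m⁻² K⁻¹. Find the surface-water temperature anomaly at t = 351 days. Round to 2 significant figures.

Areal heat capacity C = ρc_p × D = 4.19×10^6 × 15.7 = 6.58×10^7 J/(m²·K).
τ = C / λ = 6.58×10^7 / 2.95 = 2.23×10^7 s.
Equilibrium anomaly ΔT_eq = F / λ = 33.9 / 2.95 = 11.5 K.
t = 351 days = 3.03×10^7 s, so t/τ = 1.36.
ΔT(t) = ΔT_eq (1 − e^(−t/τ)) = 11.5 × (1 − e^−1.36) = 8.54 K.

8.5 K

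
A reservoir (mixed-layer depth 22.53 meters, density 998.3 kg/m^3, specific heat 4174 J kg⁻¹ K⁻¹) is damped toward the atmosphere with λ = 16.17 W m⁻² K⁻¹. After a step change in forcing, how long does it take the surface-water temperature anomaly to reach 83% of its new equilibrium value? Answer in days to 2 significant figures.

Areal heat capacity C = ρ c_p D = 998.3 × 4174 × 22.53 = 9.39×10^7 J/(m^2 K).
τ = C / λ = 9.39×10^7 / 16.17 = 5.81×10^6 s.
Fraction reached: 1 − e^(−t/τ) = 0.83 ⇒ t = −τ ln(1 − 0.83) = τ × 1.77.
t = 1.03×10^7 s = 119 days.

120 days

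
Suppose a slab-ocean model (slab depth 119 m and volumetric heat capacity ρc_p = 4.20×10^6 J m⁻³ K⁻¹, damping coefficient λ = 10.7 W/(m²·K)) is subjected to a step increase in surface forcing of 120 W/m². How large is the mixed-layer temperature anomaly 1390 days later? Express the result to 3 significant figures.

Areal heat capacity C = ρc_p × D = 4.20×10^6 × 119 = 5.00×10^8 J/(m²·K).
τ = C / λ = 5.00×10^8 / 10.7 = 4.67×10^7 s.
Equilibrium anomaly ΔT_eq = F / λ = 120 / 10.7 = 11.2 K.
t = 1390 days = 1.20×10^8 s, so t/τ = 2.57.
ΔT(t) = ΔT_eq (1 − e^(−t/τ)) = 11.2 × (1 − e^−2.57) = 10.4 K.

10.4 K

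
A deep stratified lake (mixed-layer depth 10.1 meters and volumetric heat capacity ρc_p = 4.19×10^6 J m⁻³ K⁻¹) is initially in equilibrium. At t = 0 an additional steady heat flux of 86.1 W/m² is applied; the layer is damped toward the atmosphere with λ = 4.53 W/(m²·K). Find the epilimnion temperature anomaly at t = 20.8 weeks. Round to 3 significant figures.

14.1 K

Areal heat capacity C = ρc_p × D = 4.19×10^6 × 10.1 = 4.23×10^7 J/(m^2 K).
τ = C / λ = 4.23×10^7 / 4.53 = 9.34×10^6 s.
Equilibrium anomaly ΔT_eq = F / λ = 86.1 / 4.53 = 19.0 K.
t = 20.8 weeks = 1.26×10^7 s, so t/τ = 1.35.
ΔT(t) = ΔT_eq (1 − e^(−t/τ)) = 19.0 × (1 − e^−1.35) = 14.1 K.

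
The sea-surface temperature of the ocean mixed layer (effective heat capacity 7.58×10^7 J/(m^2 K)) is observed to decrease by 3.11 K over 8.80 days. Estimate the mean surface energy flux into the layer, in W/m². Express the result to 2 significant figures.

-310

Areal heat capacity C = 7.58×10^7 J/(m^2 K) (given).
Required heat per unit area: Q = C ΔT = 7.58×10^7 × -3.11 = -2.36×10^8 J/m².
Flux F = Q / Δt = -2.36×10^8 / 7.60×10^5 s = -310 W/m².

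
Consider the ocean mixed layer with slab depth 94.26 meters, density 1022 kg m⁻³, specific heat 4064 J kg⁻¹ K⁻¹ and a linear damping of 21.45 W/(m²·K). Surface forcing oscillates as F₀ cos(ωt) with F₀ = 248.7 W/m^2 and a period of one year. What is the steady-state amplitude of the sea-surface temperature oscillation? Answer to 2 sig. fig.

3.1 K

Areal heat capacity C = ρ c_p D = 1022 × 4064 × 94.26 = 3.92×10^8 J/(m^2 K).
Angular frequency ω = 2π / T = 2π / 3.15×10^7 s = 1.99×10^-7 s⁻¹.
√((Cω)² + λ²) = √((78.0)² + 21.45²) = 80.9 W/(m²·K).
Amplitude A = F₀ / √((Cω)²+λ²) = 248.7 / 80.9 = 3.07 K.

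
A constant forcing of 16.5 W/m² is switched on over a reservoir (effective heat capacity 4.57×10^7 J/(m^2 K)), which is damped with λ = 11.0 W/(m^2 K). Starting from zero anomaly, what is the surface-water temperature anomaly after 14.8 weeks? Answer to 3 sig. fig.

1.33 K

Areal heat capacity C = 4.57×10^7 J/(m^2 K) (given).
τ = C / λ = 4.57×10^7 / 11.0 = 4.15×10^6 s.
Equilibrium anomaly ΔT_eq = F / λ = 16.5 / 11.0 = 1.50 K.
t = 14.8 weeks = 8.95×10^6 s, so t/τ = 2.15.
ΔT(t) = ΔT_eq (1 − e^(−t/τ)) = 1.50 × (1 − e^−2.15) = 1.33 K.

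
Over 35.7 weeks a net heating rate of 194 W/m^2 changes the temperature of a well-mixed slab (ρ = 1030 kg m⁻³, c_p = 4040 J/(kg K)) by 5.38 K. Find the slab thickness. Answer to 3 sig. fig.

Heat input Q = F Δt = 194 × 2.16×10^7 s = 4.19×10^9 J/m².
Required areal heat capacity C = Q / ΔT = 7.79×10^8 J/(m²·K).
Depth D = C / (ρ c_p) = 7.79×10^8 / (1030 × 4040) = 187 m.

187 m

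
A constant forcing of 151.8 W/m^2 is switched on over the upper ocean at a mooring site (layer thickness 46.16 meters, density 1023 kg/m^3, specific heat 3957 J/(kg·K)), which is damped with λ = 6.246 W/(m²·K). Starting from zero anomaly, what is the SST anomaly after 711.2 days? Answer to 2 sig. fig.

Areal heat capacity C = ρ c_p D = 1023 × 3957 × 46.16 = 1.87×10^8 J/(m^2 K).
τ = C / λ = 1.87×10^8 / 6.246 = 2.99×10^7 s.
Equilibrium anomaly ΔT_eq = F / λ = 151.8 / 6.246 = 24.3 K.
t = 711.2 days = 6.14×10^7 s, so t/τ = 2.05.
ΔT(t) = ΔT_eq (1 − e^(−t/τ)) = 24.3 × (1 − e^−2.05) = 21.2 K.

21 K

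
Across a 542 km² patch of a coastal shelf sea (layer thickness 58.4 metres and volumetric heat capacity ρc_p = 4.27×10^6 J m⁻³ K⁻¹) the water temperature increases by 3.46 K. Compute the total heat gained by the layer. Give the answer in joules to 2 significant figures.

Areal heat capacity C = ρc_p × D = 4.27×10^6 × 58.4 = 2.49×10^8 J/(m^2 K).
Heat per unit area: q = C ΔT = 2.49×10^8 × 3.46 = 8.63×10^8 J/m².
Total heat: Q = q × A = 8.63×10^8 × (542 × 10⁶ m²) = 4.68×10^17 J.

4.7×10^17 J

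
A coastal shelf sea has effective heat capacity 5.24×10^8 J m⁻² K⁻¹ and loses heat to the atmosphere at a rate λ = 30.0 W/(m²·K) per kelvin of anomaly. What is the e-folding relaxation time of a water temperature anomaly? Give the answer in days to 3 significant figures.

Areal heat capacity C = 5.24×10^8 J m⁻² K⁻¹ (given).
Relaxation time τ = C / λ = 5.24×10^8 / 30.0 = 1.75×10^7 s.
In days: 1.75×10^7 s / (86400 s/day) = 202 days.

202 days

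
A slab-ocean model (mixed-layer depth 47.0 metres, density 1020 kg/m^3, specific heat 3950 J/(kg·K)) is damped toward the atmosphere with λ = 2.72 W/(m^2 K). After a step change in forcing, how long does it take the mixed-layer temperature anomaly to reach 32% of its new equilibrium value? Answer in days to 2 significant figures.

310 days

Areal heat capacity C = ρ c_p D = 1020 × 3950 × 47.0 = 1.89×10^8 J/(m^2 K).
τ = C / λ = 1.89×10^8 / 2.72 = 6.96×10^7 s.
Fraction reached: 1 − e^(−t/τ) = 0.32 ⇒ t = −τ ln(1 − 0.32) = τ × 0.386.
t = 2.68×10^7 s = 311 days.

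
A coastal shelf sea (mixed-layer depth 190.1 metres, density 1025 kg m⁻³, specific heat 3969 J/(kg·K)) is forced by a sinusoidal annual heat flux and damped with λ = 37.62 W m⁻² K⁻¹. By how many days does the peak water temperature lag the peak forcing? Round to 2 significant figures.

77 days

Areal heat capacity C = ρ c_p D = 1025 × 3969 × 190.1 = 7.73×10^8 J m⁻² K⁻¹.
ω = 2π / 3.15×10^7 s = 1.99×10^-7 s⁻¹.
Phase lag φ = arctan(Cω/λ) = arctan(154/37.62) = 1.33 rad.
Time lag = φ / ω = 1.33 / 1.99×10^-7 = 6.68×10^6 s = 77.3 days.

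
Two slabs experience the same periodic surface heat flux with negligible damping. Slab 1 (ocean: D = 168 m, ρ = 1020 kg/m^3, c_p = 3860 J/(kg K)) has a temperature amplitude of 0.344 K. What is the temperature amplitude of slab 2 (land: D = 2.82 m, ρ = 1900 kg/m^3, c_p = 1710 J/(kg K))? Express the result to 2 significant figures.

C_ocean = 6.61×10^8 J/(m²·K); C_land = 9.16×10^6 J/(m²·K).
A ∝ 1/C ⇒ A_land = A_ocean × C_ocean/C_land = 0.344 × 72.2 = 24.8 K.

25 K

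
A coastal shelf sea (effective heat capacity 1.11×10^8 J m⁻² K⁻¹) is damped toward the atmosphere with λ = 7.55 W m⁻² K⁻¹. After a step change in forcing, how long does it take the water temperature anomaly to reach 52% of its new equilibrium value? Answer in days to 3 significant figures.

125 days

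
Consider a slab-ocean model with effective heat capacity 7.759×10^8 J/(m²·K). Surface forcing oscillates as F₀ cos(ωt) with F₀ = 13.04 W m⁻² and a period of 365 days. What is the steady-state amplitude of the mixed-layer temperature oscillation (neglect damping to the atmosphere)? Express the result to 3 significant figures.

Areal heat capacity C = 7.759×10^8 J/(m²·K) (given).
Angular frequency ω = 2π / T = 2π / 3.15×10^7 s = 1.99×10^-7 s⁻¹.
Cω = 7.76×10^8 × 1.99×10^-7 = 155 W/(m²·K).
Amplitude A = F₀ / (Cω) = 13.04 / 155 = 0.0844 K.

0.0844 K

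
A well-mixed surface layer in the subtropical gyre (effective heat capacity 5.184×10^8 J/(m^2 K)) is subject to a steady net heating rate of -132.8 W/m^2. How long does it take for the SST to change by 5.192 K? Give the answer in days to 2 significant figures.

Areal heat capacity C = 5.184×10^8 J/(m^2 K) (given).
Time required: Δt = C ΔT / F = 5.18×10^8 × -5.192 / -132.8 = 2.03×10^7 s.
In days: 2.03×10^7 s / (86400 s/day) = 235 days.

230 days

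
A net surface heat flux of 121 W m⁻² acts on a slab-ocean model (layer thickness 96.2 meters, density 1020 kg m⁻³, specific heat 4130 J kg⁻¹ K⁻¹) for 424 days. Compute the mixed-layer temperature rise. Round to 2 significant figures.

11 K

Areal heat capacity C = ρ c_p D = 1020 × 4130 × 96.2 = 4.05×10^8 J/(m²·K).
Net heat input Q = F Δt = 121 × (424 days × 86400 s/day) = 4.43×10^9 J/m².
ΔT = Q / C = 4.43×10^9 / 4.05×10^8 = 10.9 K.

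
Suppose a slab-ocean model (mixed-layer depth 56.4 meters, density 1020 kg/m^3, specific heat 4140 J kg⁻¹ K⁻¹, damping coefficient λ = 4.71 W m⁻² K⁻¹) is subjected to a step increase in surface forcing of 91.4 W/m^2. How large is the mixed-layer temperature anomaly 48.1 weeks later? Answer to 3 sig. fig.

Areal heat capacity C = ρ c_p D = 1020 × 4140 × 56.4 = 2.38×10^8 J/(m^2 K).
τ = C / λ = 2.38×10^8 / 4.71 = 5.06×10^7 s.
Equilibrium anomaly ΔT_eq = F / λ = 91.4 / 4.71 = 19.4 K.
t = 48.1 weeks = 2.91×10^7 s, so t/τ = 0.575.
ΔT(t) = ΔT_eq (1 − e^(−t/τ)) = 19.4 × (1 − e^−0.575) = 8.49 K.

8.49 K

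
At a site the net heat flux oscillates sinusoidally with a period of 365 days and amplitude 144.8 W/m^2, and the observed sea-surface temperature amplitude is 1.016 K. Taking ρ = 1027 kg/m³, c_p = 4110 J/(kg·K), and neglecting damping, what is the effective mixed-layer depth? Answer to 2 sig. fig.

170 m

ω = 2π / 3.15×10^7 s = 1.99×10^-7 s⁻¹.
Required C = F₀ / (A ω) = 144.8 / (1.016 × 1.99×10^-7) = 7.15×10^8 J/(m²·K).
D = C / (ρ c_p) = 7.15×10^8 / (1027 × 4110) = 169 m.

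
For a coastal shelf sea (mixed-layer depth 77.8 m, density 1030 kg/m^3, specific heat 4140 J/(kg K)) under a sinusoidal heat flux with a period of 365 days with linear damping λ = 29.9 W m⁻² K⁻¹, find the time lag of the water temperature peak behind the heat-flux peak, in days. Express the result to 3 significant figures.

66.6 days

Areal heat capacity C = ρ c_p D = 1030 × 4140 × 77.8 = 3.32×10^8 J/(m^2 K).
ω = 2π / 3.15×10^7 s = 1.99×10^-7 s⁻¹.
Phase lag φ = arctan(Cω/λ) = arctan(66.1/29.9) = 1.15 rad.
Time lag = φ / ω = 1.15 / 1.99×10^-7 = 5.75×10^6 s = 66.6 days.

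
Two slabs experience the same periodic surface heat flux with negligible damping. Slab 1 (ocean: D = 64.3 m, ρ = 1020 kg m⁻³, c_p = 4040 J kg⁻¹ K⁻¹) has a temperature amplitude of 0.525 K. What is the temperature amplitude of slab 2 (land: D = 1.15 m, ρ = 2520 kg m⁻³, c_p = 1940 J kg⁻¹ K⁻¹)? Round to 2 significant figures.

C_ocean = 2.65×10^8 J/(m²·K); C_land = 5.62×10^6 J/(m²·K).
A ∝ 1/C ⇒ A_land = A_ocean × C_ocean/C_land = 0.525 × 47.1 = 24.7 K.

25 K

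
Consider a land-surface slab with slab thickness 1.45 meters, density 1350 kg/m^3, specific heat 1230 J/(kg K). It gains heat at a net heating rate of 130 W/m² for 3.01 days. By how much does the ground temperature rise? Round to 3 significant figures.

14.0 K

Areal heat capacity C = ρ c_p D = 1350 × 1230 × 1.45 = 2.41×10^6 J/(m²·K).
Net heat input Q = F Δt = 130 × (3.01 days × 86400 s/day) = 3.38×10^7 J/m².
ΔT = Q / C = 3.38×10^7 / 2.41×10^6 = 14.0 K.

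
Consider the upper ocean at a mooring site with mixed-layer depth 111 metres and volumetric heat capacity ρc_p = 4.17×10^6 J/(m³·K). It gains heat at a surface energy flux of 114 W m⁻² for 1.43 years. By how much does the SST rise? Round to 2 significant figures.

11 K

Areal heat capacity C = ρc_p × D = 4.17×10^6 × 111 = 4.63×10^8 J/(m²·K).
Net heat input Q = F Δt = 114 × (1.43 years × 3.156×10^7 s/year) = 5.14×10^9 J/m².
ΔT = Q / C = 5.14×10^9 / 4.63×10^8 = 11.1 K.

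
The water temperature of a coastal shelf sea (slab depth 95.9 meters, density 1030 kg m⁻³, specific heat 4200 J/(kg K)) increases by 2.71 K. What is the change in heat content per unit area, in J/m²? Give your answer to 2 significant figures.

1.1×10^9

Areal heat capacity C = ρ c_p D = 1030 × 4200 × 95.9 = 4.15×10^8 J/(m²·K).
ΔQ = C ΔT = 4.15×10^8 × 2.71 = 1.12×10^9 J/m².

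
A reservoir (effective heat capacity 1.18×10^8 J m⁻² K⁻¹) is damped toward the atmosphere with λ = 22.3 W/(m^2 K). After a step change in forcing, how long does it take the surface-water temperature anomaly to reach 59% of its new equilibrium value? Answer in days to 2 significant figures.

55 days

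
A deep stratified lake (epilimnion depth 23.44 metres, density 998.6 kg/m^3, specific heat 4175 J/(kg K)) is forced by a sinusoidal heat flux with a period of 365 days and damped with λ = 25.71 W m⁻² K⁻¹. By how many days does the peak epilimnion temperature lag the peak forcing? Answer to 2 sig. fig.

38 days

Areal heat capacity C = ρ c_p D = 998.6 × 4175 × 23.44 = 9.77×10^7 J m⁻² K⁻¹.
ω = 2π / 3.15×10^7 s = 1.99×10^-7 s⁻¹.
Phase lag φ = arctan(Cω/λ) = arctan(19.5/25.71) = 0.648 rad.
Time lag = φ / ω = 0.648 / 1.99×10^-7 = 3.25×10^6 s = 37.7 days.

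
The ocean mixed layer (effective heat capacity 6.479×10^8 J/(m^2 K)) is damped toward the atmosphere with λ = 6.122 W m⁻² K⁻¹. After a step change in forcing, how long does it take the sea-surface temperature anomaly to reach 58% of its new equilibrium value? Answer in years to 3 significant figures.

Areal heat capacity C = 6.479×10^8 J/(m^2 K) (given).
τ = C / λ = 6.48×10^8 / 6.122 = 1.06×10^8 s.
Fraction reached: 1 − e^(−t/τ) = 0.58 ⇒ t = −τ ln(1 − 0.58) = τ × 0.868.
t = 9.18×10^7 s = 2.91 years.

2.91 years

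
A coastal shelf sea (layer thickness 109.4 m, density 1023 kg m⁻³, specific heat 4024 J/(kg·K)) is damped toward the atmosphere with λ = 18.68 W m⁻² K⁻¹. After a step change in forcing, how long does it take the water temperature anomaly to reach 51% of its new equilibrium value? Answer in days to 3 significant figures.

199 days

Areal heat capacity C = ρ c_p D = 1023 × 4024 × 109.4 = 4.50×10^8 J m⁻² K⁻¹.
τ = C / λ = 4.50×10^8 / 18.68 = 2.41×10^7 s.
Fraction reached: 1 − e^(−t/τ) = 0.51 ⇒ t = −τ ln(1 − 0.51) = τ × 0.713.
t = 1.72×10^7 s = 199 days.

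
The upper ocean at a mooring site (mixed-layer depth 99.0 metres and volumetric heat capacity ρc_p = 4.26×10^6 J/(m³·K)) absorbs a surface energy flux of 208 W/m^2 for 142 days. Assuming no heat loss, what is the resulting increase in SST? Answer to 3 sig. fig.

6.05 K

Areal heat capacity C = ρc_p × D = 4.26×10^6 × 99.0 = 4.22×10^8 J/(m^2 K).
Net heat input Q = F Δt = 208 × (142 days × 86400 s/day) = 2.55×10^9 J/m².
ΔT = Q / C = 2.55×10^9 / 4.22×10^8 = 6.05 K.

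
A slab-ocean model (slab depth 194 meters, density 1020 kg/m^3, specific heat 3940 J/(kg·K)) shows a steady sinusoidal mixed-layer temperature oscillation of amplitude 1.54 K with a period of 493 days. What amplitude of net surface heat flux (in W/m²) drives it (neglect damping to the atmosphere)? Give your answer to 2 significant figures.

180

Areal heat capacity C = ρ c_p D = 1020 × 3940 × 194 = 7.80×10^8 J/(m^2 K).
ω = 2π / 4.26×10^7 s = 1.48×10^-7 s⁻¹.
Cω = 7.80×10^8 × 1.48×10^-7 = 115 W/(m²·K).
F₀ = A × Cω = 1.54 × 115 = 177 W/m².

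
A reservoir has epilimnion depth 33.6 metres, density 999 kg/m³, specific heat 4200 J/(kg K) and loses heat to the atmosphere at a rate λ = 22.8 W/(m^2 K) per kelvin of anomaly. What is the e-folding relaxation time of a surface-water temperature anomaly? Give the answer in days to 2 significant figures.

72 days

Areal heat capacity C = ρ c_p D = 999 × 4200 × 33.6 = 1.41×10^8 J/(m^2 K).
Relaxation time τ = C / λ = 1.41×10^8 / 22.8 = 6.18×10^6 s.
In days: 6.18×10^6 s / (86400 s/day) = 71.6 days.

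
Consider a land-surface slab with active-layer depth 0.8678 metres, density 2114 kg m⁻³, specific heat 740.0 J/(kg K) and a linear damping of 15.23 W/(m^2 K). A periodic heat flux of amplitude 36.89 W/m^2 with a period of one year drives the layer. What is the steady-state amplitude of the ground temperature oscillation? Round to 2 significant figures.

2.4 K

Areal heat capacity C = ρ c_p D = 2114 × 740.0 × 0.8678 = 1.36×10^6 J/(m^2 K).
Angular frequency ω = 2π / T = 2π / 3.15×10^7 s = 1.99×10^-7 s⁻¹.
√((Cω)² + λ²) = √((0.270)² + 15.23²) = 15.2 W/(m²·K).
Amplitude A = F₀ / √((Cω)²+λ²) = 36.89 / 15.2 = 2.42 K.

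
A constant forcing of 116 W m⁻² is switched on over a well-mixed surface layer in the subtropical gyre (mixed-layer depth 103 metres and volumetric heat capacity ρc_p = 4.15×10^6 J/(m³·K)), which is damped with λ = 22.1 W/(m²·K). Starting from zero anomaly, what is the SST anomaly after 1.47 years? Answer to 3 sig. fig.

Areal heat capacity C = ρc_p × D = 4.15×10^6 × 103 = 4.27×10^8 J/(m²·K).
τ = C / λ = 4.27×10^8 / 22.1 = 1.93×10^7 s.
Equilibrium anomaly ΔT_eq = F / λ = 116 / 22.1 = 5.25 K.
t = 1.47 years = 4.64×10^7 s, so t/τ = 2.40.
ΔT(t) = ΔT_eq (1 − e^(−t/τ)) = 5.25 × (1 − e^−2.40) = 4.77 K.

4.77 K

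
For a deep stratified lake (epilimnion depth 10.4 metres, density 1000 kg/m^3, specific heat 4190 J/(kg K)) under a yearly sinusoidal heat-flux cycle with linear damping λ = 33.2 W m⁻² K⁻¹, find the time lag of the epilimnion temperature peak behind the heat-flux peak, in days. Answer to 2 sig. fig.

Areal heat capacity C = ρ c_p D = 1000 × 4190 × 10.4 = 4.36×10^7 J/(m^2 K).
ω = 2π / 3.15×10^7 s = 1.99×10^-7 s⁻¹.
Phase lag φ = arctan(Cω/λ) = arctan(8.68/33.2) = 0.256 rad.
Time lag = φ / ω = 0.256 / 1.99×10^-7 = 1.28×10^6 s = 14.9 days.

15 days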